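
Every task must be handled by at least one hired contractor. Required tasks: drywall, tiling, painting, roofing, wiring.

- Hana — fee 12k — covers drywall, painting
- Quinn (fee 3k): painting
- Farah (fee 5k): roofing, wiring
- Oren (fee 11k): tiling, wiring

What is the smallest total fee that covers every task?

The greedy cost-per-new-task heuristic would pick Farah, Quinn, Oren, and Hana for 31, but a cheaper cover exists.
Choose Hana, Farah, and Oren: together they cover drywall, tiling, painting, roofing, wiring — every task.
Total fee: 12 + 5 + 11 = 28.
No cover costs less than 28.

28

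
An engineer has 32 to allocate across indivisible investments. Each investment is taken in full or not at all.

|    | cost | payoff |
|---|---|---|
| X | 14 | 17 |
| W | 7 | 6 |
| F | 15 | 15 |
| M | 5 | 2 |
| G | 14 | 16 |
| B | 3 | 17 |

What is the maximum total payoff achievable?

50

Allowing fractional choices, the relaxed optimum would be about 51.0, but investments are indivisible.
X + F + B: cost 14 + 15 + 3 = 32 ≤ 32, payoff 17 + 15 + 17 = 49.
X + G + B: cost 14 + 14 + 3 = 31 ≤ 32, payoff 17 + 16 + 17 = 50.
Best is X, G, and B with total payoff 50.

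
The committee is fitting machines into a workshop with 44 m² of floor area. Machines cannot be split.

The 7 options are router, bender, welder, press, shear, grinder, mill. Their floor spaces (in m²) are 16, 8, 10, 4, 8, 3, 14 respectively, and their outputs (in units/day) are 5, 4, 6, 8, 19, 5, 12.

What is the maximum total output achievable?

Allowing fractional choices, the relaxed optimum would be about 52.5, but machines are indivisible.
bender + press + shear + grinder + mill: floor space 8 + 4 + 8 + 3 + 14 = 37 ≤ 44, output 4 + 8 + 19 + 5 + 12 = 48.
bender + welder + press + shear + mill: floor space 8 + 10 + 4 + 8 + 14 = 44 ≤ 44, output 4 + 6 + 8 + 19 + 12 = 49.
welder + press + shear + grinder + mill: floor space 10 + 4 + 8 + 3 + 14 = 39 ≤ 44, output 6 + 8 + 19 + 5 + 12 = 50.
Best is welder, press, shear, grinder, and mill with total output 50.

50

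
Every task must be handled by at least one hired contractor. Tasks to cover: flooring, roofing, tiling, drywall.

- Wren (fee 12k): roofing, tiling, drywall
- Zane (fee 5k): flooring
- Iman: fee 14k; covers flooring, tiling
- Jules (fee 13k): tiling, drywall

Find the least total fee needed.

This is an integer covering problem.
Choose Wren and Zane: together they cover flooring, roofing, tiling, drywall — every task.
Total fee: 12 + 5 = 17.
No cover costs less than 17.

17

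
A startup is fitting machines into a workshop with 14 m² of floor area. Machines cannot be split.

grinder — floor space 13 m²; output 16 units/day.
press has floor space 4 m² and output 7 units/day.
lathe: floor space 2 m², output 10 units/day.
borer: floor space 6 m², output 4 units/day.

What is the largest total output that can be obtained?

21

This is a 0-1 knapsack instance.
Allowing fractional choices, the relaxed optimum would be about 26.8, but machines are indivisible.
press + lathe + borer: floor space 4 + 2 + 6 = 12 ≤ 14, output 7 + 10 + 4 = 21.
grinder: floor space 13 ≤ 14, output 16.
press + lathe: floor space 4 + 2 = 6 ≤ 14, output 7 + 10 = 17.
Best is press, lathe, and borer with total output 21.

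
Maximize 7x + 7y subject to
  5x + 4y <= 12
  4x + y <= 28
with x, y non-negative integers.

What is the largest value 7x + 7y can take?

21

(x,y)=(0,3): 5·0+4·3=12≤12, 4·0+1·3=3≤28, objective 21.
(x,y)=(0,2): 5·0+4·2=8≤12, 4·0+1·2=2≤28, objective 14.
No feasible integer point exceeds 21.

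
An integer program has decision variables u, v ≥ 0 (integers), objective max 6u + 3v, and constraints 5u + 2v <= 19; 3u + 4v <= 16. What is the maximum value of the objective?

The continuous relaxation peaks at (3.14, 1.64) with value 23.79; rounding to a feasible lattice point costs some objective.
(u,v)=(3,1): 5·3+2·1=17≤19, 3·3+4·1=13≤16, objective 21.
(u,v)=(3,0): 5·3+2·0=15≤19, 3·3+4·0=9≤16, objective 18.
No feasible integer point exceeds 21.

21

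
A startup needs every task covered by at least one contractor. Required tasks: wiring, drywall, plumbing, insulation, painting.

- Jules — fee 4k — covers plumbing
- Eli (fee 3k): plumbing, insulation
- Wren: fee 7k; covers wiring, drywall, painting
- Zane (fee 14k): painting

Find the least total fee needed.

Choose Eli and Wren: together they cover wiring, drywall, plumbing, insulation, painting — every task.
Total fee: 3 + 7 = 10.
No cover costs less than 10.

10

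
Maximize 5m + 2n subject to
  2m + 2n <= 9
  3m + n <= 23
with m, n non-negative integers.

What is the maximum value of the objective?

Relaxing integrality, the LP optimum is 22.50 at (m,n) = (4.5, 0), which is not an integer point.
(m,n)=(4,0): 2·4+2·0=8≤9, 3·4+1·0=12≤23, objective 20.
(m,n)=(3,1): 2·3+2·1=8≤9, 3·3+1·1=10≤23, objective 17.
(m,n)=(3,0): 2·3+2·0=6≤9, 3·3+1·0=9≤23, objective 15.
Maximum is 20 at (m,n)=(4,0).

20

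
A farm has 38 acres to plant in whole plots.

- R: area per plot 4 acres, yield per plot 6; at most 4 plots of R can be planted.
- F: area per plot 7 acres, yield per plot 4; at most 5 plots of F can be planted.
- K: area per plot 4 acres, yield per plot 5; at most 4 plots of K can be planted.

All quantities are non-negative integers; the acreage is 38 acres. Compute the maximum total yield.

This is a bounded integer knapsack.
R has the best ratio (6/4); taking only R gives at most 4×6 = 24 (stopped by the supply cap of 4).
Mixing does better — 4×R and 4×K: area 32 ≤ 38, yield 4·6 + 4·5 = 44.

44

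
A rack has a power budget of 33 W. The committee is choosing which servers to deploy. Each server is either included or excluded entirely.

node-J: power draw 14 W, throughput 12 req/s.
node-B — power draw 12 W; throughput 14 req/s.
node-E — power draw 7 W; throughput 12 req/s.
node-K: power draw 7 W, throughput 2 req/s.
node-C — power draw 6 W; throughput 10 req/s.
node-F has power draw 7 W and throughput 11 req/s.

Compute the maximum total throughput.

47

Take node-B, node-E, node-C, and node-F: power draw 12 + 7 + 6 + 7 = 32 ≤ 33, throughput 14 + 12 + 10 + 11 = 47.
No other feasible combination does better.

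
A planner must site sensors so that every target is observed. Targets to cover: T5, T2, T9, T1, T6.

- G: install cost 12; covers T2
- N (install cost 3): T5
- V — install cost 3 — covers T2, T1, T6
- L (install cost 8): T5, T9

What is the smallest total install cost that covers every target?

11

The greedy cost-per-new-target heuristic would pick V, N, and L for 14, but a cheaper cover exists.
Choose V and L: together they cover T5, T2, T9, T1, T6 — every target.
Total install cost: 3 + 8 = 11.
No cover costs less than 11.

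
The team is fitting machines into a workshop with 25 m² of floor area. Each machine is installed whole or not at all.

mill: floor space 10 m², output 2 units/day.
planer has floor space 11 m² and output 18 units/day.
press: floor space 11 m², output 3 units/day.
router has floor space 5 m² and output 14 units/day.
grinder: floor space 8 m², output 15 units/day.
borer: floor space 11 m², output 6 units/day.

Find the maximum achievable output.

Allowing fractional choices, the relaxed optimum would be about 47.5, but machines are indivisible.
planer + router + grinder: floor space 11 + 5 + 8 = 24 ≤ 25, output 18 + 14 + 15 = 47.
router + grinder + borer: floor space 5 + 8 + 11 = 24 ≤ 25, output 14 + 15 + 6 = 35.
planer + grinder: floor space 11 + 8 = 19 ≤ 25, output 18 + 15 = 33.
Best is planer, router, and grinder with total output 47.

47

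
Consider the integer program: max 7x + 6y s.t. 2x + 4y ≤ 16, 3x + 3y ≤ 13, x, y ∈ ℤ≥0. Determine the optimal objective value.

Relaxing integrality, the LP optimum is 30.33 at (x,y) = (4.33, 0), which is not an integer point.
(x,y)=(4,0) is feasible, giving 28.
(x,y)=(3,1) is feasible, giving 27.
(x,y)=(3,0) is feasible, giving 21.
No feasible integer point exceeds 28.

28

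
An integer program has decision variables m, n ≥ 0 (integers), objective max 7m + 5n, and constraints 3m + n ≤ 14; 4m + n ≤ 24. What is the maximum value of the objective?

(m,n)=(0,14): 3·0+1·14=14≤14, 4·0+1·14=14≤24, objective 70.
(m,n)=(0,13): 3·0+1·13=13≤14, 4·0+1·13=13≤24, objective 65.
Maximum is 70 at (m,n)=(0,14).

70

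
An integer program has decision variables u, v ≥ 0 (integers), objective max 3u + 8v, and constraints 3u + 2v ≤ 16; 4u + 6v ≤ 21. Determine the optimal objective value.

24

Relaxing integrality, the LP optimum is 28.00 at (u,v) = (0, 3.5), which is not an integer point.
(u,v)=(0,3): 3·0+2·3=6≤16, 4·0+6·3=18≤21, objective 24.
(u,v)=(1,2): 3·1+2·2=7≤16, 4·1+6·2=16≤21, objective 19.
(u,v)=(0,2): 3·0+2·2=4≤16, 4·0+6·2=12≤21, objective 16.
Maximum is 24 at (u,v)=(0,3).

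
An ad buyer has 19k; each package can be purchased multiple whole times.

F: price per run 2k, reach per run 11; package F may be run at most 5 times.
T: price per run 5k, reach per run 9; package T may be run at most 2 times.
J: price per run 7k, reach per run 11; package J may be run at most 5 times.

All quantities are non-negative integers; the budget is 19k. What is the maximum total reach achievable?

66

5×F and 1×T: price 15 ≤ 19, reach 5·11 + 1·9 = 64.
5×F and 1×J: price 17 ≤ 19, reach 5·11 + 1·11 = 66.
Best is 66.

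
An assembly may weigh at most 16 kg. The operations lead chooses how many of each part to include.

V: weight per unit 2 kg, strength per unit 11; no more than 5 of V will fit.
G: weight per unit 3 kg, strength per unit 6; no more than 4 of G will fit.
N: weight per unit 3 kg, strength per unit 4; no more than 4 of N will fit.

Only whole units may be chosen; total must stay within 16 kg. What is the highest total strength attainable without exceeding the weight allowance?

67

V has the best ratio (11/2); taking only V gives at most 5×11 = 55 (stopped by the supply cap of 5).
Mixing does better — 5×V and 2×G: weight 16 ≤ 16, strength 5·11 + 2·6 = 67.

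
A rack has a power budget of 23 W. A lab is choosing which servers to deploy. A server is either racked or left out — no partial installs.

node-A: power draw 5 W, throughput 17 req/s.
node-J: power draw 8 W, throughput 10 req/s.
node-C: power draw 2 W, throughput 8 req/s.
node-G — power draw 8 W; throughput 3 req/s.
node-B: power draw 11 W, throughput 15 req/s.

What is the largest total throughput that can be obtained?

node-A + node-J + node-C + node-G: power draw 5 + 8 + 2 + 8 = 23 ≤ 23, throughput 17 + 10 + 8 + 3 = 38.
node-A + node-C + node-B: power draw 5 + 2 + 11 = 18 ≤ 23, throughput 17 + 8 + 15 = 40.
Best is node-A, node-C, and node-B with total throughput 40.

40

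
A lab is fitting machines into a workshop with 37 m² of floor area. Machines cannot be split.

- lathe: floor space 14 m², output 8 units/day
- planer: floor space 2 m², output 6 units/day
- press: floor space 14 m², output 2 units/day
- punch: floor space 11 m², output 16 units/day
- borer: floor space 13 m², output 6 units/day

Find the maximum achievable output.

Treat it as a binary knapsack problem.
Take lathe, planer, and punch: floor space 14 + 2 + 11 = 27 ≤ 37, output 8 + 6 + 16 = 30.
No other feasible combination does better.

30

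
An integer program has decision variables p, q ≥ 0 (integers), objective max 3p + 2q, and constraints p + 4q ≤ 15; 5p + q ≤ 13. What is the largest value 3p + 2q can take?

(p,q)=(2,3): 1·2+4·3=14≤15, 5·2+1·3=13≤13, objective 12.
(p,q)=(2,2): 1·2+4·2=10≤15, 5·2+1·2=12≤13, objective 10.
(p,q)=(1,3): 1·1+4·3=13≤15, 5·1+1·3=8≤13, objective 9.
(p,q)=(1,2): 1·1+4·2=9≤15, 5·1+1·2=7≤13, objective 7.
The best lattice point is (2,3), giving 12.

12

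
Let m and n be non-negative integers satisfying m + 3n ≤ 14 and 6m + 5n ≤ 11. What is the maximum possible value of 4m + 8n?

16

The continuous relaxation peaks at (0, 2.2) with value 17.60; rounding to a feasible lattice point costs some objective.
(m,n)=(0,2): 1·0+3·2=6≤14, 6·0+5·2=10≤11, objective 16.
(m,n)=(1,1): 1·1+3·1=4≤14, 6·1+5·1=11≤11, objective 12.
(m,n)=(0,1): 1·0+3·1=3≤14, 6·0+5·1=5≤11, objective 8.
The best lattice point is (0,2), giving 16.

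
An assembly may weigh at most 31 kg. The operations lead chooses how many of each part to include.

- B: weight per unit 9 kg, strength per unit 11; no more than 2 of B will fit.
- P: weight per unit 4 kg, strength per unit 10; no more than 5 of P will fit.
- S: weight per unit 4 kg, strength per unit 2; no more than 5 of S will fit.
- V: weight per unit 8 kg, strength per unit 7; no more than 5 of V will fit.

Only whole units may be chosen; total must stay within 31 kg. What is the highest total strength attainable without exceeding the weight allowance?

P has the best ratio (10/4); taking only P gives at most 5×10 = 50 (stopped by the supply cap of 5).
Mixing does better — 1×B and 5×P: weight 29 ≤ 31, strength 1·11 + 5·10 = 61.

61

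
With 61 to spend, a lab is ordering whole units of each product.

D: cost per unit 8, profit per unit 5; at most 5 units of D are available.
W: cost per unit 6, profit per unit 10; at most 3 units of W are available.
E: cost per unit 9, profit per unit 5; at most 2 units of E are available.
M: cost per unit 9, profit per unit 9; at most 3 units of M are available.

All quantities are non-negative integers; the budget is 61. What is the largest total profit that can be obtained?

67

Take 2×D, 3×W, and 3×M: cost 61 ≤ 61, profit 2·5 + 3·10 + 3·9 = 67.
W has the best ratio (10/6) and is taken to its limit of 3; remaining capacity is filled optimally with the others.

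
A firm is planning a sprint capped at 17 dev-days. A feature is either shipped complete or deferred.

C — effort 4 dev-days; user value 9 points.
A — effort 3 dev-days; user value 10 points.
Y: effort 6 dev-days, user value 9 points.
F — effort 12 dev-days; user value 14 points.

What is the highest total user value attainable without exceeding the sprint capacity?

28

Treat it as a binary knapsack problem.
Allowing fractional choices, the relaxed optimum would be about 32.7, but features are indivisible.
C + A + Y: effort 4 + 3 + 6 = 13 ≤ 17, user value 9 + 10 + 9 = 28.
A + F: effort 3 + 12 = 15 ≤ 17, user value 10 + 14 = 24.
Best is C, A, and Y with total user value 28.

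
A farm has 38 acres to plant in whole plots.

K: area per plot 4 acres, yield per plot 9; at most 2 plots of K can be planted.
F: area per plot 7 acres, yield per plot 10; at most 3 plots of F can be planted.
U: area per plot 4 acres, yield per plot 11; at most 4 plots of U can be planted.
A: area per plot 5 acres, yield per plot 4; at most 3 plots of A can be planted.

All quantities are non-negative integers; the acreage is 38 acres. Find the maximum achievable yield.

Take 2×K, 2×F, and 4×U: area 38 ≤ 38, yield 2·9 + 2·10 + 4·11 = 82.
U has the best ratio (11/4) and is taken to its limit of 4; remaining capacity is filled optimally with the others.

82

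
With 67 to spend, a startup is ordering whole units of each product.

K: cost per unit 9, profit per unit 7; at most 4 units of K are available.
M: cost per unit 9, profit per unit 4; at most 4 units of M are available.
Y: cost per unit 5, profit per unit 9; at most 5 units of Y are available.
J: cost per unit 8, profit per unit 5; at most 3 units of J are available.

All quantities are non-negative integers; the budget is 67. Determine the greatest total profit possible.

Take 2×K, 5×Y, and 3×J: cost 67 ≤ 67, profit 2·7 + 5·9 + 3·5 = 74.
Y has the best ratio (9/5) and is taken to its limit of 5; remaining capacity is filled optimally with the others.

74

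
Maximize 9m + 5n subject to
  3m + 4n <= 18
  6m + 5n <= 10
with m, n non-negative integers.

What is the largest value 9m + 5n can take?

Relaxing integrality, the LP optimum is 15.00 at (m,n) = (1.67, 0), which is not an integer point.
(m,n)=(0,2): 3·0+4·2=8≤18, 6·0+5·2=10≤10, objective 10.
(m,n)=(1,0): 3·1+4·0=3≤18, 6·1+5·0=6≤10, objective 9.
No feasible integer point exceeds 10.

10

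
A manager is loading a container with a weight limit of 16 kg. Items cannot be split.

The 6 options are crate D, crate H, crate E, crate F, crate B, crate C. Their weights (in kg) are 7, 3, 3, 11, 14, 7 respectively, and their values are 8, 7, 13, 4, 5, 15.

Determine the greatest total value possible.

35

This is a 0-1 knapsack instance.
Take crate H, crate E, and crate C: weight 3 + 3 + 7 = 13 ≤ 16, value 7 + 13 + 15 = 35.
No other feasible combination does better.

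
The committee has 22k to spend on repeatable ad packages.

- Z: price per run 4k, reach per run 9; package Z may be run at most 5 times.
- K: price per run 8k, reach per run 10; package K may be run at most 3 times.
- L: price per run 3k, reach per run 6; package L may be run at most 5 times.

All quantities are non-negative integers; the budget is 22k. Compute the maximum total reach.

Take 4×Z and 2×L: price 22 ≤ 22, reach 4·9 + 2·6 = 48.
No other integer combination yields more.

48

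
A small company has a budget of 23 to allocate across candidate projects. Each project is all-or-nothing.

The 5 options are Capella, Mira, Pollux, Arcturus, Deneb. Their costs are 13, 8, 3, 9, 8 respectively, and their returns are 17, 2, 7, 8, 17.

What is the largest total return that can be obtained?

Take Capella and Deneb: cost 13 + 8 = 21 ≤ 23, return 17 + 17 = 34.
No other feasible combination does better.

34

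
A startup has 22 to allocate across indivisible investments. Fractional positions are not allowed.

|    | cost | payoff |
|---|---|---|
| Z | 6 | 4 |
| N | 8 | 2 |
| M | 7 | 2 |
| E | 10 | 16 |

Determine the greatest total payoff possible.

20

Allowing fractional choices, the relaxed optimum would be about 21.7, but investments are indivisible.
Z + E: cost 6 + 10 = 16 ≤ 22, payoff 4 + 16 = 20.
M + E: cost 7 + 10 = 17 ≤ 22, payoff 2 + 16 = 18.
Best is Z and E with total payoff 20.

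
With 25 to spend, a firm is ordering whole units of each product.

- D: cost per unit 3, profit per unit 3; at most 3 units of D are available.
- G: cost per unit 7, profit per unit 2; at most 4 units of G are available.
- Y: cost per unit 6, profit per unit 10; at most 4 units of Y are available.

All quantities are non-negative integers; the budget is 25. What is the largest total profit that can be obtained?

Take 4×Y: cost 24 ≤ 25, profit 4·10 = 40.
Y has the best ratio (10/6) and is taken to its limit of 4; remaining capacity is filled optimally with the others.

40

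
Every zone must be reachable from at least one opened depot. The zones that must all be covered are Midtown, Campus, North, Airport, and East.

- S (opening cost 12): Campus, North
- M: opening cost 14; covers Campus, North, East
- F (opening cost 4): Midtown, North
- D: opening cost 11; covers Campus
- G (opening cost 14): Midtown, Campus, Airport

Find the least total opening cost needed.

28

The greedy cost-per-new-zone heuristic would pick F, M, and G for 32, but a cheaper cover exists.
Choose M and G: together they cover Midtown, Campus, North, Airport, East — every zone.
Total opening cost: 14 + 14 = 28.
No cover costs less than 28.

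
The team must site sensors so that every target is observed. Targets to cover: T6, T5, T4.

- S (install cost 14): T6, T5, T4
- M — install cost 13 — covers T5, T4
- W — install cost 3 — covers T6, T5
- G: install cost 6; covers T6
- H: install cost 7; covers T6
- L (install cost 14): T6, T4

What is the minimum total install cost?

14

S alone covers T6, T5, T4 — every target.
Total install cost: 14.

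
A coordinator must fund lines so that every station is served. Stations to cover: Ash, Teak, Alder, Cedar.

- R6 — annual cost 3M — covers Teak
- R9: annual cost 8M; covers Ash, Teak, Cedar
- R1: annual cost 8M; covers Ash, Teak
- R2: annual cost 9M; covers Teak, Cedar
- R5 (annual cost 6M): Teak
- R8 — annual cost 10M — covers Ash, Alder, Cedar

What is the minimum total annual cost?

13

The greedy cost-per-new-station heuristic would pick R9 and R8 for 18, but a cheaper cover exists.
Choose R6 and R8: together they cover Ash, Teak, Alder, Cedar — every station.
Total annual cost: 3 + 10 = 13.
No cover costs less than 13.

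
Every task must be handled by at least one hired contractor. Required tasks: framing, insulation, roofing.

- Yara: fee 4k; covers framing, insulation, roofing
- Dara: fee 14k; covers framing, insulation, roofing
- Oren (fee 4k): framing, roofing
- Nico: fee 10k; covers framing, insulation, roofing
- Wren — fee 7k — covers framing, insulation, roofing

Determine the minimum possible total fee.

Yara alone covers framing, insulation, roofing — every task.
Total fee: 4.

4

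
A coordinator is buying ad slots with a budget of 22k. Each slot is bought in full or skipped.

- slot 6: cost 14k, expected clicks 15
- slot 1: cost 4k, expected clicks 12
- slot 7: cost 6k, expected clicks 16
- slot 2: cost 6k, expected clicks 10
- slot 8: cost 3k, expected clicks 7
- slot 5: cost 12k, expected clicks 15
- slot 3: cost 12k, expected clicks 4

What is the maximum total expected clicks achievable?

45

slot 1 + slot 7 + slot 2 + slot 8: cost 4 + 6 + 6 + 3 = 19 ≤ 22, expected clicks 12 + 16 + 10 + 7 = 45.
slot 1 + slot 7 + slot 5: cost 4 + 6 + 12 = 22 ≤ 22, expected clicks 12 + 16 + 15 = 43.
Best is slot 1, slot 7, slot 2, and slot 8 with total expected clicks 45.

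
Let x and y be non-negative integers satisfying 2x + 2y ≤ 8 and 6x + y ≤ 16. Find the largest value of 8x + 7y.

(x,y)=(2,2): 2·2+2·2=8≤8, 6·2+1·2=14≤16, objective 30.
(x,y)=(1,3): 2·1+2·3=8≤8, 6·1+1·3=9≤16, objective 29.
(x,y)=(2,1): 2·2+2·1=6≤8, 6·2+1·1=13≤16, objective 23.
No feasible integer point exceeds 30.

30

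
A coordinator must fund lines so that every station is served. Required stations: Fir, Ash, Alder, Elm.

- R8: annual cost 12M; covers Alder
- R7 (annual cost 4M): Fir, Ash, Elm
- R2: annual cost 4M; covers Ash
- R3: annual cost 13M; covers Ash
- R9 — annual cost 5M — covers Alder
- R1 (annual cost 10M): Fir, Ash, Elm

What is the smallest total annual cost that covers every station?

This is an integer covering problem.
Choose R7 and R9: together they cover Fir, Ash, Alder, Elm — every station.
Total annual cost: 4 + 5 = 9.
No cover costs less than 9.

9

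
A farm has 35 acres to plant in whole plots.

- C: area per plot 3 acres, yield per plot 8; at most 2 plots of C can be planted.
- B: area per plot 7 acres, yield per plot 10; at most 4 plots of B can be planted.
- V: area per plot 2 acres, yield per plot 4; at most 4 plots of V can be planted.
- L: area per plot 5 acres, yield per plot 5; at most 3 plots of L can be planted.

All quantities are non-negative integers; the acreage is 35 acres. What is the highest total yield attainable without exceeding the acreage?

2×C, 3×B, and 3×V: area 33 ≤ 35, yield 2·8 + 3·10 + 3·4 = 58.
2×C, 3×B, and 4×V: area 35 ≤ 35, yield 2·8 + 3·10 + 4·4 = 62.
Best is 62.

62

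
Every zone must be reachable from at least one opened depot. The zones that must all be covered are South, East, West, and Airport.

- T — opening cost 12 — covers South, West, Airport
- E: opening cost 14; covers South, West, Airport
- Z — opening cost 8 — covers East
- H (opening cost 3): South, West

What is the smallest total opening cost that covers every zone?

This is an integer covering problem.
The greedy cost-per-new-zone heuristic would pick H, Z, and T for 23, but a cheaper cover exists.
Choose T and Z: together they cover South, East, West, Airport — every zone.
Total opening cost: 12 + 8 = 20.
No cover costs less than 20.

20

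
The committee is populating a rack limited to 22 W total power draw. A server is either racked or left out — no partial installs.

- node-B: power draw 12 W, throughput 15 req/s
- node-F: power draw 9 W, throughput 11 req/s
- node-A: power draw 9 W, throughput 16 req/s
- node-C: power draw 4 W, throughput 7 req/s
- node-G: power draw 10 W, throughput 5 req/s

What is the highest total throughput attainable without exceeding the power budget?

34

node-B + node-A: power draw 12 + 9 = 21 ≤ 22, throughput 15 + 16 = 31.
node-F + node-A: power draw 9 + 9 = 18 ≤ 22, throughput 11 + 16 = 27.
node-F + node-A + node-C: power draw 9 + 9 + 4 = 22 ≤ 22, throughput 11 + 16 + 7 = 34.
Best is node-F, node-A, and node-C with total throughput 34.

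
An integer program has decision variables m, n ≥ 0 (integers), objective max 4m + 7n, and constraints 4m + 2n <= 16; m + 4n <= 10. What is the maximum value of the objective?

22

Relaxing integrality, the LP optimum is 24.57 at (m,n) = (3.14, 1.71), which is not an integer point.
(m,n)=(2,2) is feasible, giving 22.
(m,n)=(3,1) is feasible, giving 19.
Maximum is 22 at (m,n)=(2,2).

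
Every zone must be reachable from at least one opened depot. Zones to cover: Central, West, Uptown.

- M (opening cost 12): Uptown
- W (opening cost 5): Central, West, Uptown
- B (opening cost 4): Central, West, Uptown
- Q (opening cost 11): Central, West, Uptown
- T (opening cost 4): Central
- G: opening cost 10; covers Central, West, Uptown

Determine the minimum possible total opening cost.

4

B alone covers Central, West, Uptown — every zone.
Total opening cost: 4.
No cover costs less than 4.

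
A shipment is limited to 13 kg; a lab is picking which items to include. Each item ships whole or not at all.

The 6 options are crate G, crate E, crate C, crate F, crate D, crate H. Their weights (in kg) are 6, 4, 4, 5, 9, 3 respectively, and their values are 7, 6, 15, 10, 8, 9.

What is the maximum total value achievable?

Take crate C, crate F, and crate H: weight 4 + 5 + 3 = 12 ≤ 13, value 15 + 10 + 9 = 34.
No other feasible combination does better.

34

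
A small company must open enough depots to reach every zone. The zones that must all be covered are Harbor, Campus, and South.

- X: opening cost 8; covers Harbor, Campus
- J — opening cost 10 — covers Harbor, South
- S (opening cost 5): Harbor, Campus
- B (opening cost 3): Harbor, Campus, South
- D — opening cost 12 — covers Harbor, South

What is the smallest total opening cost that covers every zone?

B alone covers Harbor, Campus, South — every zone.
Total opening cost: 3.
No cover costs less than 3.

3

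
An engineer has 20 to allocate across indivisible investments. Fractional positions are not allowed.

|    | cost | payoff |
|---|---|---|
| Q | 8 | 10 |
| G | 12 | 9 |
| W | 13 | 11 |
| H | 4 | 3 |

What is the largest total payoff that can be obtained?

Take Q and G: cost 8 + 12 = 20 ≤ 20, payoff 10 + 9 = 19.
No other feasible combination does better.

19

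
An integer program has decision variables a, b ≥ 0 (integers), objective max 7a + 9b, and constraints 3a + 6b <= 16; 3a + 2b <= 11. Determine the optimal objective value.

30

The continuous relaxation peaks at (2.83, 1.25) with value 31.08; rounding to a feasible lattice point costs some objective.
(a,b)=(3,1): 3·3+6·1=15≤16, 3·3+2·1=11≤11, objective 30.
(a,b)=(1,2): 3·1+6·2=15≤16, 3·1+2·2=7≤11, objective 25.
(a,b)=(2,1): 3·2+6·1=12≤16, 3·2+2·1=8≤11, objective 23.
(a,b)=(3,0): 3·3+6·0=9≤16, 3·3+2·0=9≤11, objective 21.
No feasible integer point exceeds 30.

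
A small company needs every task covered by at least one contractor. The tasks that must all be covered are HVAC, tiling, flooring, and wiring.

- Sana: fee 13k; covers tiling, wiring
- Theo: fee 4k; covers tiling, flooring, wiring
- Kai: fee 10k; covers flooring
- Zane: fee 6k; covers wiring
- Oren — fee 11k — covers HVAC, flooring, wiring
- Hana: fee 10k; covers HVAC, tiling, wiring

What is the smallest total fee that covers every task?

This is an integer covering problem.
Choose Theo and Hana: together they cover HVAC, tiling, flooring, wiring — every task.
Total fee: 4 + 10 = 14.
No cover costs less than 14.

14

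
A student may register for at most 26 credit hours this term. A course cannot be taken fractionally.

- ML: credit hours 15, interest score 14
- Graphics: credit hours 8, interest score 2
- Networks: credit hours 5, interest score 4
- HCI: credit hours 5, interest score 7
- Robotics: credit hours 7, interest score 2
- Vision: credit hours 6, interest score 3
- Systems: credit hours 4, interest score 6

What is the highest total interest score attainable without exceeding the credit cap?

27

Take ML, HCI, and Systems: credit hours 15 + 5 + 4 = 24 ≤ 26, interest score 14 + 7 + 6 = 27.
No other feasible combination does better.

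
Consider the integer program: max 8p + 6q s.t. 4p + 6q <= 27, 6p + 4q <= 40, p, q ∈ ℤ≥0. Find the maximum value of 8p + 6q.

48

(p,q)=(6,0) is feasible, giving 48.
(p,q)=(5,1) is feasible, giving 46.
(p,q)=(5,0) is feasible, giving 40.
No feasible integer point exceeds 48.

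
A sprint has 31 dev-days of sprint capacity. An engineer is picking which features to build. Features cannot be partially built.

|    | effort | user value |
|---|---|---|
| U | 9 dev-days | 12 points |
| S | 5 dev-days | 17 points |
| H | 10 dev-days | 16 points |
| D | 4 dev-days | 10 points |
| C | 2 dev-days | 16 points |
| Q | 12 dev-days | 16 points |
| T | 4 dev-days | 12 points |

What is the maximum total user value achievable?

73

Allowing fractional choices, the relaxed optimum would be about 79.0, but features are indivisible.
S + H + D + C + T: effort 5 + 10 + 4 + 2 + 4 = 25 ≤ 31, user value 17 + 16 + 10 + 16 + 12 = 71.
U + S + H + C + T: effort 9 + 5 + 10 + 2 + 4 = 30 ≤ 31, user value 12 + 17 + 16 + 16 + 12 = 73.
S + D + C + Q + T: effort 5 + 4 + 2 + 12 + 4 = 27 ≤ 31, user value 17 + 10 + 16 + 16 + 12 = 71.
Best is U, S, H, C, and T with total user value 73.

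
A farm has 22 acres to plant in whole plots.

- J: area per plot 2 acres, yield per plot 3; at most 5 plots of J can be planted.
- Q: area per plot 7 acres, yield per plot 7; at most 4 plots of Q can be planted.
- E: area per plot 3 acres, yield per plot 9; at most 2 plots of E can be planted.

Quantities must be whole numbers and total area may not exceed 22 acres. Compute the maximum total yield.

37

This is a bounded integer knapsack.
Take 4×J, 1×Q, and 2×E: area 21 ≤ 22, yield 4·3 + 1·7 + 2·9 = 37.
E has the best ratio (9/3) and is taken to its limit of 2; remaining capacity is filled optimally with the others.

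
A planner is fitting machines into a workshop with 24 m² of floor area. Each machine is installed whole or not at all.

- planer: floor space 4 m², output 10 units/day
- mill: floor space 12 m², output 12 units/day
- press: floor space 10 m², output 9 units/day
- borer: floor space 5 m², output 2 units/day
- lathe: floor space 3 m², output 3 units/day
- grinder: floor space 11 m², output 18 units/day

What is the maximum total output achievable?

Take planer, borer, lathe, and grinder: floor space 4 + 5 + 3 + 11 = 23 ≤ 24, output 10 + 2 + 3 + 18 = 33.
No other feasible combination does better.

33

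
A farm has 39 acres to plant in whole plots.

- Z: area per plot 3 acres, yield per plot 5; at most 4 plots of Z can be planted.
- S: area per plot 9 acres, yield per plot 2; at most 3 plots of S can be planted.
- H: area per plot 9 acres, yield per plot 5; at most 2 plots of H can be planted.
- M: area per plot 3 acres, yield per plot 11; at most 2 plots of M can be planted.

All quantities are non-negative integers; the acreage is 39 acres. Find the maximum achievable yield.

52

This is a bounded integer knapsack.
4×Z, 1×S, 1×H, and 2×M: area 36 ≤ 39, yield 4·5 + 1·2 + 1·5 + 2·11 = 49.
4×Z, 2×H, and 2×M: area 36 ≤ 39, yield 4·5 + 2·5 + 2·11 = 52.
Best is 52.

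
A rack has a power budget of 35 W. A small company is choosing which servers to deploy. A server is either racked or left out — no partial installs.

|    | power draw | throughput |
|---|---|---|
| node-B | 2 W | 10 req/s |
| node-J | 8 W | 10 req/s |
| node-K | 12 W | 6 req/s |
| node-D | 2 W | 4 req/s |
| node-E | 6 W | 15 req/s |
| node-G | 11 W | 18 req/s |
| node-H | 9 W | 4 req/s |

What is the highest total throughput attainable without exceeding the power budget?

Take node-B, node-J, node-D, node-E, and node-G: power draw 2 + 8 + 2 + 6 + 11 = 29 ≤ 35, throughput 10 + 10 + 4 + 15 + 18 = 57.
No other feasible combination does better.

57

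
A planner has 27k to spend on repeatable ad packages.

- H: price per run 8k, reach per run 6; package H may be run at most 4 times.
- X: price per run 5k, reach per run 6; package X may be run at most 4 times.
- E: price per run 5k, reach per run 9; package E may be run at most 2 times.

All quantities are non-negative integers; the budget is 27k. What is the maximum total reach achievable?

This is a bounded integer knapsack.
3×X and 2×E: price 25 ≤ 27, reach 3·6 + 2·9 = 36.
4×X and 1×E: price 25 ≤ 27, reach 4·6 + 1·9 = 33.
Best is 36.

36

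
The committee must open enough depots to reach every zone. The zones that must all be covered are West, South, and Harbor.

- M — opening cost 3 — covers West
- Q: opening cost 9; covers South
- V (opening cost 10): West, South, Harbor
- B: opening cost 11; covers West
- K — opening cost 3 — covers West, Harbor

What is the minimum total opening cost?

10

This is an integer covering problem.
The greedy cost-per-new-zone heuristic would pick K and Q for 12, but a cheaper cover exists.
V alone covers West, South, Harbor — every zone.
Total opening cost: 10.
No cover costs less than 10.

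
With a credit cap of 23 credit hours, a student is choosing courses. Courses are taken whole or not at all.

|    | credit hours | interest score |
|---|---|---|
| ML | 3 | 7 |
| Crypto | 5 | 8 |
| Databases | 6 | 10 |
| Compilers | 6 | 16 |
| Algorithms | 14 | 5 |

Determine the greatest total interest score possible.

41

Take ML, Crypto, Databases, and Compilers: credit hours 3 + 5 + 6 + 6 = 20 ≤ 23, interest score 7 + 8 + 10 + 16 = 41.
No other feasible combination does better.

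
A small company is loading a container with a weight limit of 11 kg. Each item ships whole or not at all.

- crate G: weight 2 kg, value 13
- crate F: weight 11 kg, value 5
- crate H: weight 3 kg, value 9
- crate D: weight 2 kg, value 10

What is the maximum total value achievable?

32

Allowing fractional choices, the relaxed optimum would be about 33.8, but items are indivisible.
crate G + crate D: weight 2 + 2 = 4 ≤ 11, value 13 + 10 = 23.
crate G + crate H + crate D: weight 2 + 3 + 2 = 7 ≤ 11, value 13 + 9 + 10 = 32.
crate G + crate H: weight 2 + 3 = 5 ≤ 11, value 13 + 9 = 22.
Best is crate G, crate H, and crate D with total value 32.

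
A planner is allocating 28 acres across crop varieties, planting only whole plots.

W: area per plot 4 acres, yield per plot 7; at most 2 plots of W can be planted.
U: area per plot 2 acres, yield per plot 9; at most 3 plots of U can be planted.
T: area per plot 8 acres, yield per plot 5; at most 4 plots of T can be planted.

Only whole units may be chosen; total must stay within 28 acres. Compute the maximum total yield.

46

U has the best ratio (9/2); taking only U gives at most 3×9 = 27 (stopped by the supply cap of 3).
Mixing does better — 2×W, 3×U, and 1×T: area 22 ≤ 28, yield 2·7 + 3·9 + 1·5 = 46.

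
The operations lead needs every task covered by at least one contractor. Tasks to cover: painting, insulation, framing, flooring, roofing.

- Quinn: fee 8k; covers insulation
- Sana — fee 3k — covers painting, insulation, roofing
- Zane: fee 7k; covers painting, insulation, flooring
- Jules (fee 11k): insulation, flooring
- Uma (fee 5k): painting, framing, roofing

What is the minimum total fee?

12

Choose Zane and Uma: together they cover painting, insulation, framing, flooring, roofing — every task.
Total fee: 7 + 5 = 12.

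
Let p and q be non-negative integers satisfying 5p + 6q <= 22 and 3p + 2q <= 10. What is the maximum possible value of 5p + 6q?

22

(p,q)=(2,2): 5·2+6·2=22≤22, 3·2+2·2=10≤10, objective 22.
(p,q)=(1,2): 5·1+6·2=17≤22, 3·1+2·2=7≤10, objective 17.
(p,q)=(2,1): 5·2+6·1=16≤22, 3·2+2·1=8≤10, objective 16.
Maximum is 22 at (p,q)=(2,2).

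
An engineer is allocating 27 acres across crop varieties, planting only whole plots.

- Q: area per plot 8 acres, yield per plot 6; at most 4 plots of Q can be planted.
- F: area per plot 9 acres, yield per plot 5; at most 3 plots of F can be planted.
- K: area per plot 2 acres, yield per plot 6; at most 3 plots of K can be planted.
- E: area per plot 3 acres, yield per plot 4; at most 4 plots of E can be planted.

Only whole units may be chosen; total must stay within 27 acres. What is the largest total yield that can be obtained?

40

1×F, 3×K, and 4×E: area 27 ≤ 27, yield 1·5 + 3·6 + 4·4 = 39.
1×Q, 3×K, and 4×E: area 26 ≤ 27, yield 1·6 + 3·6 + 4·4 = 40.
Best is 40.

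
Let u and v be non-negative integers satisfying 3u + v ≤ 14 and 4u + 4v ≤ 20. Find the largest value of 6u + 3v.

27

Relaxing integrality, the LP optimum is 28.50 at (u,v) = (4.5, 0.5), which is not an integer point.
(u,v)=(4,1): 3·4+1·1=13≤14, 4·4+4·1=20≤20, objective 27.
(u,v)=(4,0): 3·4+1·0=12≤14, 4·4+4·0=16≤20, objective 24.
(u,v)=(3,2): 3·3+1·2=11≤14, 4·3+4·2=20≤20, objective 24.
(u,v)=(3,1): 3·3+1·1=10≤14, 4·3+4·1=16≤20, objective 21.
No feasible integer point exceeds 27.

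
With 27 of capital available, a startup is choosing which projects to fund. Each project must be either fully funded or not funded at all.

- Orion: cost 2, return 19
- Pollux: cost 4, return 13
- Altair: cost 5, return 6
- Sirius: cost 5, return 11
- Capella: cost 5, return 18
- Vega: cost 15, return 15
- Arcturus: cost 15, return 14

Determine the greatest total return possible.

Orion + Pollux + Capella + Vega: cost 2 + 4 + 5 + 15 = 26 ≤ 27, return 19 + 13 + 18 + 15 = 65.
Orion + Pollux + Altair + Sirius + Capella: cost 2 + 4 + 5 + 5 + 5 = 21 ≤ 27, return 19 + 13 + 6 + 11 + 18 = 67.
Orion + Pollux + Capella + Arcturus: cost 2 + 4 + 5 + 15 = 26 ≤ 27, return 19 + 13 + 18 + 14 = 64.
Best is Orion, Pollux, Altair, Sirius, and Capella with total return 67.

67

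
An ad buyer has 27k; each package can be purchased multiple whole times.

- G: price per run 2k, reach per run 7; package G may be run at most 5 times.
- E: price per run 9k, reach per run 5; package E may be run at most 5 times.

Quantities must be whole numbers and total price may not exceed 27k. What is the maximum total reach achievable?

40

This is a bounded integer knapsack.
G has the best ratio (7/2); taking only G gives at most 5×7 = 35 (stopped by the supply cap of 5).
Mixing does better — 5×G and 1×E: price 19 ≤ 27, reach 5·7 + 1·5 = 40.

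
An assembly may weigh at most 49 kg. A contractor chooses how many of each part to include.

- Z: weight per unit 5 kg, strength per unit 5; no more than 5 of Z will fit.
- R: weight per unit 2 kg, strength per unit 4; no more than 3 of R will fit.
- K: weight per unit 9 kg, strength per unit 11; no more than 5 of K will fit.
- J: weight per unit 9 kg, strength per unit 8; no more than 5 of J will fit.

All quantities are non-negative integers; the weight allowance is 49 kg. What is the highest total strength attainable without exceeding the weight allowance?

R has the best ratio (4/2); taking only R gives at most 3×4 = 12 (stopped by the supply cap of 3).
Mixing does better — 2×R and 5×K: weight 49 ≤ 49, strength 2·4 + 5·11 = 63.

63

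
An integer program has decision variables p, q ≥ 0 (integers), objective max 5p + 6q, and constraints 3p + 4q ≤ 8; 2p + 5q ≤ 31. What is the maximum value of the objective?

12

The continuous relaxation peaks at (2.67, 0) with value 13.33; rounding to a feasible lattice point costs some objective.
(p,q)=(0,2) is feasible, giving 12.
(p,q)=(1,1) is feasible, giving 11.
(p,q)=(2,0) is feasible, giving 10.
The best lattice point is (0,2), giving 12.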